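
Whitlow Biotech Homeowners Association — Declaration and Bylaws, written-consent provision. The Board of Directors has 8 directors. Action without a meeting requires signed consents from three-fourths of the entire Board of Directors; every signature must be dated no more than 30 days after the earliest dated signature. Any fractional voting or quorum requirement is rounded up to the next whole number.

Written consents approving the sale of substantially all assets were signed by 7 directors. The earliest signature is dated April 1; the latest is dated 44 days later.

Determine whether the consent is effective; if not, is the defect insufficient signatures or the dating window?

Not effective — dating-window requirement not satisfied.

Signatures required: three-fourths of 8 — 3/4 of 8 = 6, so 6 needed; 7 signed. Sufficient.
Dating window: the latest signature is 44 days after the earliest; the limit is 30 days. Outside the window.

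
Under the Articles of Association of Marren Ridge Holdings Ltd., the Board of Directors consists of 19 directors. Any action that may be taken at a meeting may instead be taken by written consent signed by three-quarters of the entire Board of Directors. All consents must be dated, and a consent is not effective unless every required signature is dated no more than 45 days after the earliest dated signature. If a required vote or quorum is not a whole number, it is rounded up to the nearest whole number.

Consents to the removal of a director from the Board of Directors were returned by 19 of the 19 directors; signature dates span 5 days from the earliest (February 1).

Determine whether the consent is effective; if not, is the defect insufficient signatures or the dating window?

Signatures required: three-quarters of 19 — 3/4 of 19 = 14.25, rounded up to 15, so 15 needed; 19 signed. Sufficient.
Dating window: the latest signature is 5 days after the earliest; the limit is 45 days. Within the window.

Effective — both the signature and dating-window requirements are satisfied.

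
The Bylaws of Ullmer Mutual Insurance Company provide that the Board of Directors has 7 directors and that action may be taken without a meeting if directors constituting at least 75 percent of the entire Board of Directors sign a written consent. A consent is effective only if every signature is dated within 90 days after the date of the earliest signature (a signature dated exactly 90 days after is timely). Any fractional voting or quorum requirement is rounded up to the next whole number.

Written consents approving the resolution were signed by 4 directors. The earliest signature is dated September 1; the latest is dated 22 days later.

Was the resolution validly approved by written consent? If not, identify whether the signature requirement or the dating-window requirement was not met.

Not effective — insufficient signatures.

Signatures required: at least 75 percent of 7 — 3/4 of 7 = 5.25, rounded up to 6, so 6 needed; 4 signed. Insufficient.
Dating window: the latest signature is 22 days after the earliest; the limit is 90 days. Within the window.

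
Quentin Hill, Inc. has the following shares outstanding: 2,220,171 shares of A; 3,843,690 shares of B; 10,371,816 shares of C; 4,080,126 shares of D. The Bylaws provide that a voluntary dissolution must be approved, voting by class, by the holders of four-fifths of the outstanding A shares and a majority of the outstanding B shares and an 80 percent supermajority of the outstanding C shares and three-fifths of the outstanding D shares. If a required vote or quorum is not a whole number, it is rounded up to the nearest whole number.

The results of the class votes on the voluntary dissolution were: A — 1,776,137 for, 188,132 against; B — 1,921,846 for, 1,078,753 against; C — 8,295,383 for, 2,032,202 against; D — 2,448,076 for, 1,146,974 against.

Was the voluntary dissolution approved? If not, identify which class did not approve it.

A: 4/5 of 2220171 = 1776136.80, rounded up to 1776137; 1,776,137 required, 1,776,137 in favor — approved.
B: a majority of 3843690 is 1921846; 1,921,846 required, 1,921,846 in favor — approved.
C: 4/5 of 10371816 = 8297452.80, rounded up to 8297453; 8,297,453 required, 8,295,383 in favor — not approved.
D: 3/5 of 4080126 = 2448075.60, rounded up to 2448076; 2,448,076 required, 2,448,076 in favor — approved.

Not approved — the C shares did not give the required vote.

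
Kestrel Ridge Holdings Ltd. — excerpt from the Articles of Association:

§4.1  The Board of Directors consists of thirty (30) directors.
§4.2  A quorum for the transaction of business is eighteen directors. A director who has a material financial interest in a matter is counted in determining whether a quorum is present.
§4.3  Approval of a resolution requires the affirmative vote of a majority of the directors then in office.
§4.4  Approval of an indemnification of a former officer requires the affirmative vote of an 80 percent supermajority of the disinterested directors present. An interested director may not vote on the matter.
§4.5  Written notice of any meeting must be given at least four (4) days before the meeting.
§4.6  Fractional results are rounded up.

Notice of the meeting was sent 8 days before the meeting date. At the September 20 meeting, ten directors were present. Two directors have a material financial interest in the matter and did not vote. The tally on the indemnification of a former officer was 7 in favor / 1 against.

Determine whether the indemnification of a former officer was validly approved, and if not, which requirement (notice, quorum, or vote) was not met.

Notice: 8 days given; 4 required (8 ≥ 4). Satisfied.
Quorum: 10 present (interested directors count toward quorum); quorum is 18. Not satisfied.
Vote: the indemnification of a former officer requires four-fifths of the disinterested directors present (10 − 2 = 8). 4/5 of 8 = 6.40, rounded up to 7, so 7 affirmative votes are needed; 7 voted in favor. Satisfied. (Moot — without a quorum no business can be validly transacted.)

Invalid — quorum requirement not satisfied.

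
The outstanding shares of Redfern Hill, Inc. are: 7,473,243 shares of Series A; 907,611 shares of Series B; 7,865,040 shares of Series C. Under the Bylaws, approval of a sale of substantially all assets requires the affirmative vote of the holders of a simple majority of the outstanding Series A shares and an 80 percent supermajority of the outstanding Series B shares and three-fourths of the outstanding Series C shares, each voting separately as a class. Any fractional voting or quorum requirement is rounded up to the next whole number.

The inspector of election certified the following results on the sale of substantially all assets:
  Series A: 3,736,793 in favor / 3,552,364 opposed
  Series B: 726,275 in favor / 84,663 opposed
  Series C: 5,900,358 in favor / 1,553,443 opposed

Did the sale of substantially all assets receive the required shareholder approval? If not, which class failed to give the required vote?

Series A: a majority of 7473243 is 3736622; 3,736,622 required, 3,736,793 in favor — approved.
Series B: 4/5 of 907611 = 726088.80, rounded up to 726089; 726,089 required, 726,275 in favor — approved.
Series C: 3/4 of 7865040 = 5898780; 5,898,780 required, 5,900,358 in favor — approved.

Approved — every class gave the required vote.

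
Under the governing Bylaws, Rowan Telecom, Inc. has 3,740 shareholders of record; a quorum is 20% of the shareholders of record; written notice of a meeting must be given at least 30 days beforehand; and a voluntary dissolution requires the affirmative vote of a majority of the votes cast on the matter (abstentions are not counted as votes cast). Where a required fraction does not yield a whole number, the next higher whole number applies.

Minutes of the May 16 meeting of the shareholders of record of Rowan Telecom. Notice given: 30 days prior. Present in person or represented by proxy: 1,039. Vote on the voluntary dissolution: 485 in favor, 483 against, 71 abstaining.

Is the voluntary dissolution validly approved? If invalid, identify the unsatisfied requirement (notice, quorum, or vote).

Notice: 30 days given; 30 required. Satisfied.
Quorum: 20% of 3,740 = 748; 1,039 present. Satisfied.
Vote: requires a majority of the votes cast (1,039 − 71 abstaining = 968); a majority of 968 is 485, so 485 needed; 485 in favor. Satisfied.

Valid — all requirements satisfied.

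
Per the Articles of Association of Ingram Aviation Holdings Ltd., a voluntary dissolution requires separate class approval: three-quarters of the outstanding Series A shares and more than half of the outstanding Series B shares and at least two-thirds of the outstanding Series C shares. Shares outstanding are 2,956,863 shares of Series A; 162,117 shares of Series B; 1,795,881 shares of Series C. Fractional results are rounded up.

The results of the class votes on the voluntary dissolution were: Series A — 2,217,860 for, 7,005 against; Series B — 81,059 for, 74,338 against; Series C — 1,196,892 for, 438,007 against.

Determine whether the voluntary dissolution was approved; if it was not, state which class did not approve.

Not approved — the Series C shares did not give the required vote.

Series A: 3/4 of 2956863 = 2217647.25, rounded up to 2217648; 2,217,648 required, 2,217,860 in favor — approved.
Series B: a majority of 162117 is 81059; 81,059 required, 81,059 in favor — approved.
Series C: 2/3 of 1795881 = 1197254; 1,197,254 required, 1,196,892 in favor — not approved.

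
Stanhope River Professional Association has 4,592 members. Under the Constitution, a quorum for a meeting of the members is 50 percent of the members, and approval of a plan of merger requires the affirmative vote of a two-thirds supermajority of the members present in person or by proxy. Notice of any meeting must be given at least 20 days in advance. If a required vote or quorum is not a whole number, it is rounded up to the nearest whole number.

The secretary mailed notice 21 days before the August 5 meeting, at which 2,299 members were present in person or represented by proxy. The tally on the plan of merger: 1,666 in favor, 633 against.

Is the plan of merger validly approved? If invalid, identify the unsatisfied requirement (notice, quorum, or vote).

Notice: 21 days given; 20 required. Satisfied.
Quorum: 50% of 4,592 = 2,296; 2,299 present. Satisfied.
Vote: requires two-thirds of those present (2,299); 2/3 of 2299 = 1532.67, rounded up to 1533, so 1,533 needed; 1,666 in favor. Satisfied.

Valid — all requirements satisfied.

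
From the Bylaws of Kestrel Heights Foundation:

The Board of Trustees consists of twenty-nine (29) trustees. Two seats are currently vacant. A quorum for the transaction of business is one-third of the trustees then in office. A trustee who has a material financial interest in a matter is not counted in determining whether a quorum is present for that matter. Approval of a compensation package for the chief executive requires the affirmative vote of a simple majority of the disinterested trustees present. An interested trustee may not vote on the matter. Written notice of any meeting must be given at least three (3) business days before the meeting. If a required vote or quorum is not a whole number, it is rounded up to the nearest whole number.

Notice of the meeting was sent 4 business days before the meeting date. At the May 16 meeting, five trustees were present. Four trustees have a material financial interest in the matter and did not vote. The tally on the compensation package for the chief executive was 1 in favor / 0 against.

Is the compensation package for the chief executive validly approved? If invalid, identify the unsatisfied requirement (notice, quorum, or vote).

Notice: 4 business days given; 3 required (4 ≥ 3). Satisfied.
Quorum: 5 present, but the 4 interested trustees do not count, leaving 1. Quorum is 9. Not satisfied.
Vote: the compensation package for the chief executive requires a majority of the disinterested trustees present (5 − 4 = 1). A majority of 1 is 1, so 1 affirmative vote is needed; 1 voted in favor. Satisfied. (Moot — without a quorum no business can be validly transacted.)

Invalid — quorum requirement not satisfied.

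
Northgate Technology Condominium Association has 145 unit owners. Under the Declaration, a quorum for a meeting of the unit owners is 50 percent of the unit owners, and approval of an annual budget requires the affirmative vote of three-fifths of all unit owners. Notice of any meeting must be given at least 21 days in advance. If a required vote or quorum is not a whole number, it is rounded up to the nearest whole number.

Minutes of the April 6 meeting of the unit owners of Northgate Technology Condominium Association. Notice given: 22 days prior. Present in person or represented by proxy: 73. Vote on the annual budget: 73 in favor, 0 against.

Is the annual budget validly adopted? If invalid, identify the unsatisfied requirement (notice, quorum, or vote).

Invalid — vote requirement not satisfied.

Notice: 22 days given; 21 required. Satisfied.
Quorum: 50% of 145 = 72.50, rounded up to 73; 73 present. Satisfied.
Vote: requires three-fifths of all unit owners (145); 3/5 of 145 = 87, so 87 needed; 73 in favor. Not satisfied.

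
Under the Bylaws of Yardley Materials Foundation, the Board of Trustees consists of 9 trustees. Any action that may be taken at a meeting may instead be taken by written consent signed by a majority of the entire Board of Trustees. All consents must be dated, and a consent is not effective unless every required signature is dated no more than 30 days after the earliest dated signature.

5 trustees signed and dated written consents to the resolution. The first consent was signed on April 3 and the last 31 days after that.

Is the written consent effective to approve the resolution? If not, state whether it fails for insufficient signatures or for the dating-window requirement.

Signatures required: a majority of 9 — a majority of 9 is 5, so 5 needed; 5 signed. Sufficient.
Dating window: the latest signature is 31 days after the earliest; the limit is 30 days. Outside the window.

Not effective — dating-window requirement not satisfied.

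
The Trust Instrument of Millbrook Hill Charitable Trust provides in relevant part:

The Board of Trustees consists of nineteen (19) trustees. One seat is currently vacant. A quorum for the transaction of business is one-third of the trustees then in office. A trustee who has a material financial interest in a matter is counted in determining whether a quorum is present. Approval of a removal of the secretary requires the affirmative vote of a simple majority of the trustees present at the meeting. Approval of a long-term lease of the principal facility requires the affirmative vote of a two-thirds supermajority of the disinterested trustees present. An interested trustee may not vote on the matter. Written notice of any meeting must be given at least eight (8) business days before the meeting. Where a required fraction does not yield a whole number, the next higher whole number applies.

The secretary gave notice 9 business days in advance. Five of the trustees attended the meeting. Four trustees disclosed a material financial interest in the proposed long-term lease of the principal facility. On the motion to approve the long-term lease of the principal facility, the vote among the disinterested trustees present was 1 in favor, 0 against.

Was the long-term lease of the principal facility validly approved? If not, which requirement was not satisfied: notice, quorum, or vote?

Notice: 9 business days given; 8 required (9 ≥ 8). Satisfied.
Quorum: 5 present (interested trustees count toward quorum); quorum is 6. Not satisfied.
Vote: the long-term lease of the principal facility requires two-thirds of the disinterested trustees present (5 − 4 = 1). 2/3 of 1 = 0.67, rounded up to 1, so 1 affirmative vote is needed; 1 voted in favor. Satisfied. (Moot — without a quorum no business can be validly transacted.)

Invalid — quorum requirement not satisfied.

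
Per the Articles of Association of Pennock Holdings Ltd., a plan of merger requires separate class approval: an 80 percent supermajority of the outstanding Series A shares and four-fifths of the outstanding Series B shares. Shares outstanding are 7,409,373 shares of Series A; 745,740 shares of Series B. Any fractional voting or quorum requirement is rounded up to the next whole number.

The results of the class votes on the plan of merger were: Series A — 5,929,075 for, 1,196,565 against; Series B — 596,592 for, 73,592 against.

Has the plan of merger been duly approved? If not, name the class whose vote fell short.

Series A: 4/5 of 7409373 = 5927498.40, rounded up to 5927499; 5,927,499 required, 5,929,075 in favor — approved.
Series B: 4/5 of 745740 = 596592; 596,592 required, 596,592 in favor — approved.

Approved — every class gave the required vote.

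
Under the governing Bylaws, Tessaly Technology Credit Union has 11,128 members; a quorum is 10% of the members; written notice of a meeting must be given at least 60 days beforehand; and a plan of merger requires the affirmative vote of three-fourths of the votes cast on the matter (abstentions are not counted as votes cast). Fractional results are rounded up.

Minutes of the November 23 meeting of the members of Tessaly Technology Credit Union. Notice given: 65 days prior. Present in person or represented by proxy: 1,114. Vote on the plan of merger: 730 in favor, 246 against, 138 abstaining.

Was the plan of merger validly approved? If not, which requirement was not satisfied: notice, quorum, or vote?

Invalid — vote requirement not satisfied.

Notice: 65 days given; 60 required. Satisfied.
Quorum: 10% of 11,128 = 1,112.80, rounded up to 1,113; 1,114 present. Satisfied.
Vote: requires three-fourths of the votes cast (1,114 − 138 abstaining = 976); 3/4 of 976 = 732, so 732 needed; 730 in favor. Not satisfied.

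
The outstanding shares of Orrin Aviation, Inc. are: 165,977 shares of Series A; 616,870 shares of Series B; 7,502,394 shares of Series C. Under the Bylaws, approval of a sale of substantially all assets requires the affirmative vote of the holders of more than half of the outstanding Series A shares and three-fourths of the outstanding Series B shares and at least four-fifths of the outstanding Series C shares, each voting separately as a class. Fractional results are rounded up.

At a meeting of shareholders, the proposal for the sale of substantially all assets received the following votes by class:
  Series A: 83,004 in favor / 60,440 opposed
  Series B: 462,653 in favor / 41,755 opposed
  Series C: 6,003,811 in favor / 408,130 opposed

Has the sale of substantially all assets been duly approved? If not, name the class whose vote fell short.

Series A: a majority of 165977 is 82989; 82,989 required, 83,004 in favor — approved.
Series B: 3/4 of 616870 = 462652.50, rounded up to 462653; 462,653 required, 462,653 in favor — approved.
Series C: 4/5 of 7502394 = 6001915.20, rounded up to 6001916; 6,001,916 required, 6,003,811 in favor — approved.

Approved — every class gave the required vote.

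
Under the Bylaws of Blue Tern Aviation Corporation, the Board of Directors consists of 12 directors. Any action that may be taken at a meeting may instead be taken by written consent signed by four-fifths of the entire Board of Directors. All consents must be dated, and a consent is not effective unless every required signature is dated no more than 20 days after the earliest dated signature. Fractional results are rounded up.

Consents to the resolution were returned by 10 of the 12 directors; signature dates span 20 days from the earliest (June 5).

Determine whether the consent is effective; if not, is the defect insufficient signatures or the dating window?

Signatures required: four-fifths of 12 — 4/5 of 12 = 9.60, rounded up to 10, so 10 needed; 10 signed. Sufficient.
Dating window: the latest signature is 20 days after the earliest; the limit is 20 days. Within the window.

Effective — both the signature and dating-window requirements are satisfied.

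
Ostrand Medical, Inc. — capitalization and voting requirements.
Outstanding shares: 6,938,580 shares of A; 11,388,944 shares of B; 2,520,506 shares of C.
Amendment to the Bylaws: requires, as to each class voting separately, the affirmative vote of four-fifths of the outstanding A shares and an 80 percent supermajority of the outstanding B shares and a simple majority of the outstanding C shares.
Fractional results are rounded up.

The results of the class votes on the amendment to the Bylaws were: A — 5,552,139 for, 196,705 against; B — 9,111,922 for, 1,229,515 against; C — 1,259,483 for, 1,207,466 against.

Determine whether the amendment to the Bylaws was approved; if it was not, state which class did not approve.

Not approved — the C shares did not give the required vote.

A: 4/5 of 6938580 = 5550864; 5,550,864 required, 5,552,139 in favor — approved.
B: 4/5 of 11388944 = 9111155.20, rounded up to 9111156; 9,111,156 required, 9,111,922 in favor — approved.
C: a majority of 2520506 is 1260254; 1,260,254 required, 1,259,483 in favor — not approved.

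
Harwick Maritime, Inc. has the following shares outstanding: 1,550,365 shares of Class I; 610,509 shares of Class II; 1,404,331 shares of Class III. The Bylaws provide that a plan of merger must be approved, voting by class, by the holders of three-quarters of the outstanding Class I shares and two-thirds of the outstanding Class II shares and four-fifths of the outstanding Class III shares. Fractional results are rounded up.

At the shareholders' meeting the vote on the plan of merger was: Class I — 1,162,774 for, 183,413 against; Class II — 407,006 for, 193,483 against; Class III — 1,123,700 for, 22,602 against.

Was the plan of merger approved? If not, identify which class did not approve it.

Approved — every class gave the required vote.

Class I: 3/4 of 1550365 = 1162773.75, rounded up to 1162774; 1,162,774 required, 1,162,774 in favor — approved.
Class II: 2/3 of 610509 = 407006; 407,006 required, 407,006 in favor — approved.
Class III: 4/5 of 1404331 = 1123464.80, rounded up to 1123465; 1,123,465 required, 1,123,700 in favor — approved.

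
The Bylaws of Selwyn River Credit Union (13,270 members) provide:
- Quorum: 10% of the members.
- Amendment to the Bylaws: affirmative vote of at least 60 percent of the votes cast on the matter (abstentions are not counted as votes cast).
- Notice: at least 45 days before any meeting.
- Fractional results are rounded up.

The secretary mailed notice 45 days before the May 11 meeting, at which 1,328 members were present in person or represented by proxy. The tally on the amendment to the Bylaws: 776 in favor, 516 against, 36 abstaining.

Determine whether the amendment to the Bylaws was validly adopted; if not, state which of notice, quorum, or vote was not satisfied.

Notice: 45 days given; 45 required. Satisfied.
Quorum: 10% of 13,270 = 1,327; 1,328 present. Satisfied.
Vote: requires three-fifths of the votes cast (1,328 − 36 abstaining = 1,292); 3/5 of 1292 = 775.20, rounded up to 776, so 776 needed; 776 in favor. Satisfied.

Valid — all requirements satisfied.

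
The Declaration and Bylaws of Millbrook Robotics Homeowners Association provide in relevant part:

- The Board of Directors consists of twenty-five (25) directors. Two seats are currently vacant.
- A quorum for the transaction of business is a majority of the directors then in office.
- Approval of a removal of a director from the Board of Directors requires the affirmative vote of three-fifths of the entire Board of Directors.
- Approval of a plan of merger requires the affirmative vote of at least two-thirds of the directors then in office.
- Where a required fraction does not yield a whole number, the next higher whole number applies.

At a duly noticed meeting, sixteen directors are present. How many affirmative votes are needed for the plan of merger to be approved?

The plan of merger requires two-thirds of the directors then in office (23).
2/3 of 23 = 15.33, rounded up to 16.

16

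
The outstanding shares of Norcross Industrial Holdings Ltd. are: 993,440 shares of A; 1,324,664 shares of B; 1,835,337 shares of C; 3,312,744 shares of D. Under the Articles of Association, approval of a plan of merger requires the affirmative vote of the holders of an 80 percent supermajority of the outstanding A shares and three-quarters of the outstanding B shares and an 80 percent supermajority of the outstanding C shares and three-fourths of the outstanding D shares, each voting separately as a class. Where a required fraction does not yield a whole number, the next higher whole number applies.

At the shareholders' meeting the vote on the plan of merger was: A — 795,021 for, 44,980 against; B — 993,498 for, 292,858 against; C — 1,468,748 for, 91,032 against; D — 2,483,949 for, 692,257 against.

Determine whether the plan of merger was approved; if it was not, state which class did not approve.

Not approved — the D shares did not give the required vote.

A: 4/5 of 993440 = 794752; 794,752 required, 795,021 in favor — approved.
B: 3/4 of 1324664 = 993498; 993,498 required, 993,498 in favor — approved.
C: 4/5 of 1835337 = 1468269.60, rounded up to 1468270; 1,468,270 required, 1,468,748 in favor — approved.
D: 3/4 of 3312744 = 2484558; 2,484,558 required, 2,483,949 in favor — not approved.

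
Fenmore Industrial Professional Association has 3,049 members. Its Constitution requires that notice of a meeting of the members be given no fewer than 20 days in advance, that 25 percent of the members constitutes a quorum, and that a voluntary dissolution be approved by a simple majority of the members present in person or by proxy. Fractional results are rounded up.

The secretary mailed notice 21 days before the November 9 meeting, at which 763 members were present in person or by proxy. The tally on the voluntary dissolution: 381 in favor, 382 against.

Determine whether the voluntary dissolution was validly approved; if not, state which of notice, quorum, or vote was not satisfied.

Notice: 21 days given; 20 required. Satisfied.
Quorum: 25% of 3,049 = 762.25, rounded up to 763; 763 present. Satisfied.
Vote: requires a majority of those present (763); a majority of 763 is 382, so 382 needed; 381 in favor. Not satisfied.

Invalid — vote requirement not satisfied.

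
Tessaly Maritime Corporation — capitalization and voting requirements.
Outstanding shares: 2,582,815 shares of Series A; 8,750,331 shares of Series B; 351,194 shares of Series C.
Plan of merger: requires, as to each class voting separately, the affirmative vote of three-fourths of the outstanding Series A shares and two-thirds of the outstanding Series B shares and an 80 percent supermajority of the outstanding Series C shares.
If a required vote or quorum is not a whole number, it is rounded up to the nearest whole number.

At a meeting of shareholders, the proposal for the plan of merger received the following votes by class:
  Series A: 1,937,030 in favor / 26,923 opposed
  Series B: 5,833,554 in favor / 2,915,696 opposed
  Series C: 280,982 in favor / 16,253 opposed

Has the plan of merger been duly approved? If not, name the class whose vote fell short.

Series A: 3/4 of 2582815 = 1937111.25, rounded up to 1937112; 1,937,112 required, 1,937,030 in favor — not approved.
Series B: 2/3 of 8750331 = 5833554; 5,833,554 required, 5,833,554 in favor — approved.
Series C: 4/5 of 351194 = 280955.20, rounded up to 280956; 280,956 required, 280,982 in favor — approved.

Not approved — the Series A shares did not give the required vote.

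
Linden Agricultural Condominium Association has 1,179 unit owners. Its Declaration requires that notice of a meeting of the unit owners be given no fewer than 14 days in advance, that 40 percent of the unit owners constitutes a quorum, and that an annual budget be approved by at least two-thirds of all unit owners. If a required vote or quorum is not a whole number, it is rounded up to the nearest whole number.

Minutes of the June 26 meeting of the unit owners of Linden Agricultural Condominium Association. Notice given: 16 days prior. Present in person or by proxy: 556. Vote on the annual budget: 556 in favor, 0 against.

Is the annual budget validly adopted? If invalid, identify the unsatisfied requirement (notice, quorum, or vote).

Notice: 16 days given; 14 required. Satisfied.
Quorum: 40% of 1,179 = 471.60, rounded up to 472; 556 present. Satisfied.
Vote: requires two-thirds of all unit owners (1,179); 2/3 of 1179 = 786, so 786 needed; 556 in favor. Not satisfied.

Invalid — vote requirement not satisfied.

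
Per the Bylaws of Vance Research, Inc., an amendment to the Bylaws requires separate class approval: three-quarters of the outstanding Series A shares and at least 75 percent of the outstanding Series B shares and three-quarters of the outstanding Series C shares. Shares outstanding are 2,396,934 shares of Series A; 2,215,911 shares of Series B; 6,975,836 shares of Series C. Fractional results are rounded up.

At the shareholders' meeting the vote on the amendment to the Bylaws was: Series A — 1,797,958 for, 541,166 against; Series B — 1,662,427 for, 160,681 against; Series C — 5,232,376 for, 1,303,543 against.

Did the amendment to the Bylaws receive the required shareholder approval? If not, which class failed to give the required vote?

Approved — every class gave the required vote.

Series A: 3/4 of 2396934 = 1797700.50, rounded up to 1797701; 1,797,701 required, 1,797,958 in favor — approved.
Series B: 3/4 of 2215911 = 1661933.25, rounded up to 1661934; 1,661,934 required, 1,662,427 in favor — approved.
Series C: 3/4 of 6975836 = 5231877; 5,231,877 required, 5,232,376 in favor — approved.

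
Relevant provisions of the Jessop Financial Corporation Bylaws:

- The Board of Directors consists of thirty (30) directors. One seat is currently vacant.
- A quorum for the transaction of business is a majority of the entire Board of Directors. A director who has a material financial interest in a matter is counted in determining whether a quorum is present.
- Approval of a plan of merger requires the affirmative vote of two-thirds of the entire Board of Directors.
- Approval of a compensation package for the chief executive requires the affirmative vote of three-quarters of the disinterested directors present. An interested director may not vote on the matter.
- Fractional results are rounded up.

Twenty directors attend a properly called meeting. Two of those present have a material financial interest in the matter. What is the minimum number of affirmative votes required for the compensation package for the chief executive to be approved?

The compensation package for the chief executive requires three-fourths of the disinterested directors present (20 − 2 = 18).
3/4 of 18 = 13.50, rounded up to 14.

14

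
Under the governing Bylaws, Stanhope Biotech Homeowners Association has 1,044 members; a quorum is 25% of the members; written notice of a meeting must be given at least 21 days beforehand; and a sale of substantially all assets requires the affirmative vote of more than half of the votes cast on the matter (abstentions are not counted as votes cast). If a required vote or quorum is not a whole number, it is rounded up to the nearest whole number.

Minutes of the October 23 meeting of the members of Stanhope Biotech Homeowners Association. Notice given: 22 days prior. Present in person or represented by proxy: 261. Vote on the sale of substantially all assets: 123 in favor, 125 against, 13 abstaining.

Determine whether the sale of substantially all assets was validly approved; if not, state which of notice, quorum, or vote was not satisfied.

Notice: 22 days given; 21 required. Satisfied.
Quorum: 25% of 1,044 = 261; 261 present. Satisfied.
Vote: requires a majority of the votes cast (261 − 13 abstaining = 248); a majority of 248 is 125, so 125 needed; 123 in favor. Not satisfied.

Invalid — vote requirement not satisfied.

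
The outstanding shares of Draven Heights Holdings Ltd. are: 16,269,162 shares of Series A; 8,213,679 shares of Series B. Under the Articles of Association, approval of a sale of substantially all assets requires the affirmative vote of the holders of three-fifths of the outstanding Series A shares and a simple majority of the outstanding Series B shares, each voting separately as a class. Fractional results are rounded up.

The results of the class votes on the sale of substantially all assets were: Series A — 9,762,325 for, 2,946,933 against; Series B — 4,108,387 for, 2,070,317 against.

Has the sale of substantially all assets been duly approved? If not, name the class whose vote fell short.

Approved — every class gave the required vote.

Series A: 3/5 of 16269162 = 9761497.20, rounded up to 9761498; 9,761,498 required, 9,762,325 in favor — approved.
Series B: a majority of 8213679 is 4106840; 4,106,840 required, 4,108,387 in favor — approved.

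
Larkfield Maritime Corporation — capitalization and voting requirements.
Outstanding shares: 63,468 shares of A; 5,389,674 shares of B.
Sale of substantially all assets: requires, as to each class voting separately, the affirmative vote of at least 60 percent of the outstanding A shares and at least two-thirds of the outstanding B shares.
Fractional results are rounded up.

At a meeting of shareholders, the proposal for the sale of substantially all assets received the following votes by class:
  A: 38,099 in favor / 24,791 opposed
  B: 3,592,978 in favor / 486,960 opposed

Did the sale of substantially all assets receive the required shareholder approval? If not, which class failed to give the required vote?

Not approved — the B shares did not give the required vote.

A: 3/5 of 63468 = 38080.80, rounded up to 38081; 38,081 required, 38,099 in favor — approved.
B: 2/3 of 5389674 = 3593116; 3,593,116 required, 3,592,978 in favor — not approved.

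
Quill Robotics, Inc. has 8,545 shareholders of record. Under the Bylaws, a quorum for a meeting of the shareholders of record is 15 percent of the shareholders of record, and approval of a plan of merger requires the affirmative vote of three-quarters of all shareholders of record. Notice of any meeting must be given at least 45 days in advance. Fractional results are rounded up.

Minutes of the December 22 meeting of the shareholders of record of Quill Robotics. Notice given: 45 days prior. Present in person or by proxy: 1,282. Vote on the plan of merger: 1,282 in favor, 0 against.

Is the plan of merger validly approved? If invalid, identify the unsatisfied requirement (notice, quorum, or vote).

Notice: 45 days given; 45 required. Satisfied.
Quorum: 15% of 8,545 = 1,281.75, rounded up to 1,282; 1,282 present. Satisfied.
Vote: requires three-fourths of all shareholders of record (8,545); 3/4 of 8545 = 6408.75, rounded up to 6409, so 6,409 needed; 1,282 in favor. Not satisfied.

Invalid — vote requirement not satisfied.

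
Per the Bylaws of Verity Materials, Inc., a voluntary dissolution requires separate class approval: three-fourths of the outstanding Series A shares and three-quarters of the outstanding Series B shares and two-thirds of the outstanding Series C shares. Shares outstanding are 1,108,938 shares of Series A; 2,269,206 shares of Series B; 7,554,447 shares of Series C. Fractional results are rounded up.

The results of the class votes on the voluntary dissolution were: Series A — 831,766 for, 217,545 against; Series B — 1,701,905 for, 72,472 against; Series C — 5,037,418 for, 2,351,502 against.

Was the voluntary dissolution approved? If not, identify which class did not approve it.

Series A: 3/4 of 1108938 = 831703.50, rounded up to 831704; 831,704 required, 831,766 in favor — approved.
Series B: 3/4 of 2269206 = 1701904.50, rounded up to 1701905; 1,701,905 required, 1,701,905 in favor — approved.
Series C: 2/3 of 7554447 = 5036298; 5,036,298 required, 5,037,418 in favor — approved.

Approved — every class gave the required vote.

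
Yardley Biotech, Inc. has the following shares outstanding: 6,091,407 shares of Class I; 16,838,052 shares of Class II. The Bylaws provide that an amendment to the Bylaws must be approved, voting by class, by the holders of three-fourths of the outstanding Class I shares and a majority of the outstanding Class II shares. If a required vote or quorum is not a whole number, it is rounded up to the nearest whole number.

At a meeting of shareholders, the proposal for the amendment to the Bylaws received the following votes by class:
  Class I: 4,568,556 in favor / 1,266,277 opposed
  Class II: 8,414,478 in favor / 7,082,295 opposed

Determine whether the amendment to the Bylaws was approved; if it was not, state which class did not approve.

Not approved — the Class II shares did not give the required vote.

Class I: 3/4 of 6091407 = 4568555.25, rounded up to 4568556; 4,568,556 required, 4,568,556 in favor — approved.
Class II: a majority of 16838052 is 8419027; 8,419,027 required, 8,414,478 in favor — not approved.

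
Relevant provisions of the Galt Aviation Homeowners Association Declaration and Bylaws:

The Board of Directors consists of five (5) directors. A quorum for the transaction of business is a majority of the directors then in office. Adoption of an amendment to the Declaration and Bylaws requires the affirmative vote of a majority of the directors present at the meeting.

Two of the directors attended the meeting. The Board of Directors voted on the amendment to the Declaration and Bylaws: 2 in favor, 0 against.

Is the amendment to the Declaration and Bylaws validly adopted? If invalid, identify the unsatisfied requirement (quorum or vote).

Invalid — quorum requirement not satisfied.

Quorum: 2 present; quorum is 3. Not satisfied.
Vote: the amendment to the Declaration and Bylaws requires a majority of the directors present (2). A majority of 2 is 2, so 2 affirmative votes are needed; 2 voted in favor. Satisfied. (Moot — without a quorum no business can be validly transacted.)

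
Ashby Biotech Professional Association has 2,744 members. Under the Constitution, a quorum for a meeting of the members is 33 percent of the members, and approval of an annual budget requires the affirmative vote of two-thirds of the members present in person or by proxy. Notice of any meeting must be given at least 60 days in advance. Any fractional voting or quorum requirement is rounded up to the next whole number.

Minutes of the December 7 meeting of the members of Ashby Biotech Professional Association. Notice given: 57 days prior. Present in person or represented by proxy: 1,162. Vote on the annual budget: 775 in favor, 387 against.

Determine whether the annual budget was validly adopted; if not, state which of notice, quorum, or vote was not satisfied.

Invalid — notice requirement not satisfied.

Notice: 57 days given; 60 required. Not satisfied.
Quorum: 33% of 2,744 = 905.52, rounded up to 906; 1,162 present. Satisfied.
Vote: requires two-thirds of those present (1,162); 2/3 of 1162 = 774.67, rounded up to 775, so 775 needed; 775 in favor. Satisfied.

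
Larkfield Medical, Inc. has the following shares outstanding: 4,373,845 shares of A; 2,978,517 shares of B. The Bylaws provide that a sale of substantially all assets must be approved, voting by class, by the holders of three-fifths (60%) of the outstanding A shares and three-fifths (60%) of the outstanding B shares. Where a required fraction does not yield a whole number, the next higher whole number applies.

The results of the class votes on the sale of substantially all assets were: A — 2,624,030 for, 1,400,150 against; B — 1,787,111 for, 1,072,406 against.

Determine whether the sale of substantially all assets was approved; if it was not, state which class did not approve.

A: 3/5 of 4373845 = 2624307; 2,624,307 required, 2,624,030 in favor — not approved.
B: 3/5 of 2978517 = 1787110.20, rounded up to 1787111; 1,787,111 required, 1,787,111 in favor — approved.

Not approved — the A shares did not give the required vote.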